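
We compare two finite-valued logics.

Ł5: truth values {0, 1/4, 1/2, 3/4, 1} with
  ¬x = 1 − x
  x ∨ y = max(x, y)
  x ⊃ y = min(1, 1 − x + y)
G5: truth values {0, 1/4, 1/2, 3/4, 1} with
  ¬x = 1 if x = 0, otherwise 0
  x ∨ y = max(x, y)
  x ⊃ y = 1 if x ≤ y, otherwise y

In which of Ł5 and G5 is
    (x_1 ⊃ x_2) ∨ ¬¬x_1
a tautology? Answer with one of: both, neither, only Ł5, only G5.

In Ł5: at x_1 = 1/4, x_2 = 0 the value is 3/4 — not a tautology.
In G5: every assignment gives 1 — tautology.

only G5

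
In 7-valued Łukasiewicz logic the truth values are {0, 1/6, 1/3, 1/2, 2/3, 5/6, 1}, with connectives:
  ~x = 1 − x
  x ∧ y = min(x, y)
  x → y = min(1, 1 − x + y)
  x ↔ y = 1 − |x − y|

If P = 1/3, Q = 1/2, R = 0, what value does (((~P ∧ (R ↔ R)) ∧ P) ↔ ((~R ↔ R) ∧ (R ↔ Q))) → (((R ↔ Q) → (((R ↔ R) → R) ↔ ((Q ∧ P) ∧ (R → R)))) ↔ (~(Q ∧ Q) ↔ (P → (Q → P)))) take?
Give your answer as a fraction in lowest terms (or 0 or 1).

5/6

~P = ~1/3 = 2/3
R ↔ R = 0 ↔ 0 = 1
~P ∧ (R ↔ R) = 2/3 ∧ 1 = 2/3
(~P ∧ (R ↔ R)) ∧ P = 2/3 ∧ 1/3 = 1/3
~R = ~0 = 1
~R ↔ R = 1 ↔ 0 = 0
R ↔ Q = 0 ↔ 1/2 = 1/2
(~R ↔ R) ∧ (R ↔ Q) = 0 ∧ 1/2 = 0
((~P ∧ (R ↔ R)) ∧ P) ↔ ((~R ↔ R) ∧ (R ↔ Q)) = 1/3 ↔ 0 = 2/3
R ↔ Q = 0 ↔ 1/2 = 1/2
R ↔ R = 0 ↔ 0 = 1
(R ↔ R) → R = 1 → 0 = 0
Q ∧ P = 1/2 ∧ 1/3 = 1/3
R → R = 0 → 0 = 1
(Q ∧ P) ∧ (R → R) = 1/3 ∧ 1 = 1/3
((R ↔ R) → R) ↔ ((Q ∧ P) ∧ (R → R)) = 0 ↔ 1/3 = 2/3
(R ↔ Q) → (((R ↔ R) → R) ↔ ((Q ∧ P) ∧ (R → R))) = 1/2 → 2/3 = 1
Q ∧ Q = 1/2 ∧ 1/2 = 1/2
~(Q ∧ Q) = ~1/2 = 1/2
Q → P = 1/2 → 1/3 = 5/6
P → (Q → P) = 1/3 → 5/6 = 1
~(Q ∧ Q) ↔ (P → (Q → P)) = 1/2 ↔ 1 = 1/2
((R ↔ Q) → (((R ↔ R) → R) ↔ ((Q ∧ P) ∧ (R → R)))) ↔ (~(Q ∧ Q) ↔ (P → (Q → P))) = 1 ↔ 1/2 = 1/2
(((~P ∧ (R ↔ R)) ∧ P) ↔ ((~R ↔ R) ∧ (R ↔ Q))) → (((R ↔ Q) → (((R ↔ R) → R) ↔ ((Q ∧ P) ∧ (R → R)))) ↔ (~(Q ∧ Q) ↔ (P → (Q → P)))) = 2/3 → 1/2 = 5/6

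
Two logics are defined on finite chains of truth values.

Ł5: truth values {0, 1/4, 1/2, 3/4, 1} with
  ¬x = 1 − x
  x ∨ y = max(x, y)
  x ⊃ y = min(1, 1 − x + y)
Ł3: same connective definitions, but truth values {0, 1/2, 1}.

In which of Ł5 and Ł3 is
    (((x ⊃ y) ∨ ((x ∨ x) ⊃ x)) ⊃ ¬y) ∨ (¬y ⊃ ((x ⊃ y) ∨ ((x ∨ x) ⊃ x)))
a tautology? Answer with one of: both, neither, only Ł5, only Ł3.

both

In Ł5: every assignment gives 1 — tautology.
In Ł3: every assignment gives 1 — tautology.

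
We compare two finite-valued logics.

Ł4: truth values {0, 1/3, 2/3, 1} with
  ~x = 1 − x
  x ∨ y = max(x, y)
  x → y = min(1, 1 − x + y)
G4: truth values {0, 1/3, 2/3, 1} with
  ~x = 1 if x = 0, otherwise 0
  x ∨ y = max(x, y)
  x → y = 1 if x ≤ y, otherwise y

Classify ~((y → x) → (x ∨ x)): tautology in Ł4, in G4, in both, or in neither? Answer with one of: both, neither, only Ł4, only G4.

neither

In Ł4: at x = 0, y = 1/3 the value is 2/3 — not a tautology.
In G4: at x = 0, y = 1/3 the value is 0 — not a tautology.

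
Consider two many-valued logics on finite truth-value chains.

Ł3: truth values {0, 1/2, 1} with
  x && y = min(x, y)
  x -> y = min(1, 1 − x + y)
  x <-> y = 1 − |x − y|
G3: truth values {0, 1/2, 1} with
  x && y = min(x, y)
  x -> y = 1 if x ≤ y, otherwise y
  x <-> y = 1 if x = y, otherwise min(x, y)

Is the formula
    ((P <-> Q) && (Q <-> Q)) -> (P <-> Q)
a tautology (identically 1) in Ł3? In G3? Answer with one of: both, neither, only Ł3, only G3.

both

In Ł3: every assignment gives 1 — tautology.
In G3: every assignment gives 1 — tautology.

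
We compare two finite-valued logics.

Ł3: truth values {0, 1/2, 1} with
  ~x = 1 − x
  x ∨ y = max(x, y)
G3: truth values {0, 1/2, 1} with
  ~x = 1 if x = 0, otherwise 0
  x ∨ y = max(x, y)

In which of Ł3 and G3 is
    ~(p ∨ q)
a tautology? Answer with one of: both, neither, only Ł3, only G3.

In Ł3: at p = 0, q = 1/2 the value is 1/2 — not a tautology.
In G3: at p = 0, q = 1/2 the value is 0 — not a tautology.

neither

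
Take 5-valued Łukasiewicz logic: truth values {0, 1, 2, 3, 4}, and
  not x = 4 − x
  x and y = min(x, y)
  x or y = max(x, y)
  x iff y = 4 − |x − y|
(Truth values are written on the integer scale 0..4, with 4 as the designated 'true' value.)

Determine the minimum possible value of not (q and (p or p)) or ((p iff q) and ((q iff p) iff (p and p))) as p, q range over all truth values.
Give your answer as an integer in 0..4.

2

Take p = 2, q = 2:
p or p = 2 or 2 = 2
q and (p or p) = 2 and 2 = 2
not (q and (p or p)) = not 2 = 2
p iff q = 2 iff 2 = 4
q iff p = 2 iff 2 = 4
p and p = 2 and 2 = 2
(q iff p) iff (p and p) = 4 iff 2 = 2
(p iff q) and ((q iff p) iff (p and p)) = 4 and 2 = 2
not (q and (p or p)) or ((p iff q) and ((q iff p) iff (p and p))) = 2 or 2 = 2
No assignment yields a value below 2, so this is the minimum.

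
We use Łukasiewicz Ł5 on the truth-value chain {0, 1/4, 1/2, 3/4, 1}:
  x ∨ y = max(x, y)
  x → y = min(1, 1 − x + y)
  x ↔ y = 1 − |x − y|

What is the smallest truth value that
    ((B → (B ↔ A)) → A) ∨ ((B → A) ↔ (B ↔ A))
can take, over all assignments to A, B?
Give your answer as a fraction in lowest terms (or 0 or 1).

1/2

Take A = 1/2, B = 0:
B ↔ A = 0 ↔ 1/2 = 1/2
B → (B ↔ A) = 0 → 1/2 = 1
(B → (B ↔ A)) → A = 1 → 1/2 = 1/2
B → A = 0 → 1/2 = 1
B ↔ A = 0 ↔ 1/2 = 1/2
(B → A) ↔ (B ↔ A) = 1 ↔ 1/2 = 1/2
((B → (B ↔ A)) → A) ∨ ((B → A) ↔ (B ↔ A)) = 1/2 ∨ 1/2 = 1/2
No assignment yields a value below 1/2, so this is the minimum.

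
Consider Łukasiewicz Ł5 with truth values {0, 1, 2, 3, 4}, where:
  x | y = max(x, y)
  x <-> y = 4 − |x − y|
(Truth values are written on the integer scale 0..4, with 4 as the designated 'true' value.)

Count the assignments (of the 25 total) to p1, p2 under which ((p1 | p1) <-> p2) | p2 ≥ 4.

9

value 4: 9 assignments (counts)
value 3: 9 assignments
value 2: 4 assignments
value 1: 2 assignments
value 0: 1 assignment
So 9 of the 25 assignments meet the threshold.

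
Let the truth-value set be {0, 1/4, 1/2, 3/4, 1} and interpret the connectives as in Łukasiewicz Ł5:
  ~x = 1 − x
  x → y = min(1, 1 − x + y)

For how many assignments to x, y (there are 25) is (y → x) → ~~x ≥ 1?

value 1: 9 assignments (counts)
value 3/4: 7 assignments
value 1/2: 5 assignments
value 1/4: 3 assignments
value 0: 1 assignment
So 9 of the 25 assignments meet the threshold.

9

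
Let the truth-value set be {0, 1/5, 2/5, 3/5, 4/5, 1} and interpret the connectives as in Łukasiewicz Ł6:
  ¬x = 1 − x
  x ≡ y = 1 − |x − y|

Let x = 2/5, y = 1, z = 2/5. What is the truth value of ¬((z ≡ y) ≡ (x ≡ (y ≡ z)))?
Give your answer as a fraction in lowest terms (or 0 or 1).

3/5

z ≡ y = 2/5 ≡ 1 = 2/5
y ≡ z = 1 ≡ 2/5 = 2/5
x ≡ (y ≡ z) = 2/5 ≡ 2/5 = 1
(z ≡ y) ≡ (x ≡ (y ≡ z)) = 2/5 ≡ 1 = 2/5
¬((z ≡ y) ≡ (x ≡ (y ≡ z))) = ¬2/5 = 3/5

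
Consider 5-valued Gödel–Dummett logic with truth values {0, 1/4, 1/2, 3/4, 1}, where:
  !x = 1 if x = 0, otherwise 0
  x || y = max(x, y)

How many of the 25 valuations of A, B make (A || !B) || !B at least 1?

9

value 1: 9 assignments (counts)
value 3/4: 4 assignments
value 1/2: 4 assignments
value 1/4: 4 assignments
value 0: 4 assignments
So 9 of the 25 assignments meet the threshold.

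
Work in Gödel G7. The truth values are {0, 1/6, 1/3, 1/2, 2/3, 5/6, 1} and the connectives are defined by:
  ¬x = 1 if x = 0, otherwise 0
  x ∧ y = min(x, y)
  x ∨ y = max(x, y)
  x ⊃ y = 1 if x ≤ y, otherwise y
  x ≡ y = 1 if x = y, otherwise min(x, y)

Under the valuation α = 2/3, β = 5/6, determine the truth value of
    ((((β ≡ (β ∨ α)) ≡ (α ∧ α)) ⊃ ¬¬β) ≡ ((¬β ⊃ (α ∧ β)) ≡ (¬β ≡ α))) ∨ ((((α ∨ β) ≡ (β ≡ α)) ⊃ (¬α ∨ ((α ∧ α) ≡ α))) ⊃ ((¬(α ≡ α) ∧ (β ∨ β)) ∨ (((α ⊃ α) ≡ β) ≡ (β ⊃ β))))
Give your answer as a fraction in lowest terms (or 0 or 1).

5/6

β ∨ α = 5/6 ∨ 2/3 = 5/6
β ≡ (β ∨ α) = 5/6 ≡ 5/6 = 1
α ∧ α = 2/3 ∧ 2/3 = 2/3
(β ≡ (β ∨ α)) ≡ (α ∧ α) = 1 ≡ 2/3 = 2/3
¬β = ¬5/6 = 0
¬¬β = ¬0 = 1
((β ≡ (β ∨ α)) ≡ (α ∧ α)) ⊃ ¬¬β = 2/3 ⊃ 1 = 1
¬β = ¬5/6 = 0
α ∧ β = 2/3 ∧ 5/6 = 2/3
¬β ⊃ (α ∧ β) = 0 ⊃ 2/3 = 1
¬β = ¬5/6 = 0
¬β ≡ α = 0 ≡ 2/3 = 0
(¬β ⊃ (α ∧ β)) ≡ (¬β ≡ α) = 1 ≡ 0 = 0
(((β ≡ (β ∨ α)) ≡ (α ∧ α)) ⊃ ¬¬β) ≡ ((¬β ⊃ (α ∧ β)) ≡ (¬β ≡ α)) = 1 ≡ 0 = 0
α ∨ β = 2/3 ∨ 5/6 = 5/6
β ≡ α = 5/6 ≡ 2/3 = 2/3
(α ∨ β) ≡ (β ≡ α) = 5/6 ≡ 2/3 = 2/3
¬α = ¬2/3 = 0
α ∧ α = 2/3 ∧ 2/3 = 2/3
(α ∧ α) ≡ α = 2/3 ≡ 2/3 = 1
¬α ∨ ((α ∧ α) ≡ α) = 0 ∨ 1 = 1
((α ∨ β) ≡ (β ≡ α)) ⊃ (¬α ∨ ((α ∧ α) ≡ α)) = 2/3 ⊃ 1 = 1
α ≡ α = 2/3 ≡ 2/3 = 1
¬(α ≡ α) = ¬1 = 0
β ∨ β = 5/6 ∨ 5/6 = 5/6
¬(α ≡ α) ∧ (β ∨ β) = 0 ∧ 5/6 = 0
α ⊃ α = 2/3 ⊃ 2/3 = 1
(α ⊃ α) ≡ β = 1 ≡ 5/6 = 5/6
β ⊃ β = 5/6 ⊃ 5/6 = 1
((α ⊃ α) ≡ β) ≡ (β ⊃ β) = 5/6 ≡ 1 = 5/6
(¬(α ≡ α) ∧ (β ∨ β)) ∨ (((α ⊃ α) ≡ β) ≡ (β ⊃ β)) = 0 ∨ 5/6 = 5/6
(((α ∨ β) ≡ (β ≡ α)) ⊃ (¬α ∨ ((α ∧ α) ≡ α))) ⊃ ((¬(α ≡ α) ∧ (β ∨ β)) ∨ (((α ⊃ α) ≡ β) ≡ (β ⊃ β))) = 1 ⊃ 5/6 = 5/6
((((β ≡ (β ∨ α)) ≡ (α ∧ α)) ⊃ ¬¬β) ≡ ((¬β ⊃ (α ∧ β)) ≡ (¬β ≡ α))) ∨ ((((α ∨ β) ≡ (β ≡ α)) ⊃ (¬α ∨ ((α ∧ α) ≡ α))) ⊃ ((¬(α ≡ α) ∧ (β ∨ β)) ∨ (((α ⊃ α) ≡ β) ≡ (β ⊃ β)))) = 0 ∨ 5/6 = 5/6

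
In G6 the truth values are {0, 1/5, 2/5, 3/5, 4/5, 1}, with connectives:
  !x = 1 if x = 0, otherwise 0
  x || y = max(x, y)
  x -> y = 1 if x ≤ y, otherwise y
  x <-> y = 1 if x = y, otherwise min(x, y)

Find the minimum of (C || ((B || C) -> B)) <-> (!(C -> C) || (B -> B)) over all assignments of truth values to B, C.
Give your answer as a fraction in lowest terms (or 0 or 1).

Take B = 0, C = 1/5:
B || C = 0 || 1/5 = 1/5
(B || C) -> B = 1/5 -> 0 = 0
C || ((B || C) -> B) = 1/5 || 0 = 1/5
C -> C = 1/5 -> 1/5 = 1
!(C -> C) = !1 = 0
B -> B = 0 -> 0 = 1
!(C -> C) || (B -> B) = 0 || 1 = 1
(C || ((B || C) -> B)) <-> (!(C -> C) || (B -> B)) = 1/5 <-> 1 = 1/5
No assignment yields a value below 1/5, so this is the minimum.

1/5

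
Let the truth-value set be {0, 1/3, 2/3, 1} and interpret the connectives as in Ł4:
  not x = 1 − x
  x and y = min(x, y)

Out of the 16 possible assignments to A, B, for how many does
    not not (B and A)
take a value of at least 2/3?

A = 0, B = 0 ↦ 0  <
A = 0, B = 1/3 ↦ 0  <
A = 0, B = 2/3 ↦ 0  <
A = 0, B = 1 ↦ 0  <
A = 1/3, B = 0 ↦ 0  <
A = 1/3, B = 1/3 ↦ 1/3  <
A = 1/3, B = 2/3 ↦ 1/3  <
A = 1/3, B = 1 ↦ 1/3  <
A = 2/3, B = 0 ↦ 0  <
A = 2/3, B = 1/3 ↦ 1/3  <
A = 2/3, B = 2/3 ↦ 2/3  ≥
A = 2/3, B = 1 ↦ 2/3  ≥
A = 1, B = 0 ↦ 0  <
A = 1, B = 1/3 ↦ 1/3  <
A = 1, B = 2/3 ↦ 2/3  ≥
A = 1, B = 1 ↦ 1  ≥
So 4 of the 16 assignments meet the threshold.

4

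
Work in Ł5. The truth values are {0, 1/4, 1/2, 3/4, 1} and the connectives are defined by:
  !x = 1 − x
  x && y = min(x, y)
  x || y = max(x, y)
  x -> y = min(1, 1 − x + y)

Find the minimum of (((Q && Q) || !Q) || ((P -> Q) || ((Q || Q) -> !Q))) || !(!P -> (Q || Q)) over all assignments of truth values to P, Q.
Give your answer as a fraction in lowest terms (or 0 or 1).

3/4

Take P = 1, Q = 3/4:
Q && Q = 3/4 && 3/4 = 3/4
!Q = !3/4 = 1/4
(Q && Q) || !Q = 3/4 || 1/4 = 3/4
P -> Q = 1 -> 3/4 = 3/4
Q || Q = 3/4 || 3/4 = 3/4
!Q = !3/4 = 1/4
(Q || Q) -> !Q = 3/4 -> 1/4 = 1/2
(P -> Q) || ((Q || Q) -> !Q) = 3/4 || 1/2 = 3/4
((Q && Q) || !Q) || ((P -> Q) || ((Q || Q) -> !Q)) = 3/4 || 3/4 = 3/4
!P = !1 = 0
Q || Q = 3/4 || 3/4 = 3/4
!P -> (Q || Q) = 0 -> 3/4 = 1
!(!P -> (Q || Q)) = !1 = 0
(((Q && Q) || !Q) || ((P -> Q) || ((Q || Q) -> !Q))) || !(!P -> (Q || Q)) = 3/4 || 0 = 3/4
No assignment yields a value below 3/4, so this is the minimum.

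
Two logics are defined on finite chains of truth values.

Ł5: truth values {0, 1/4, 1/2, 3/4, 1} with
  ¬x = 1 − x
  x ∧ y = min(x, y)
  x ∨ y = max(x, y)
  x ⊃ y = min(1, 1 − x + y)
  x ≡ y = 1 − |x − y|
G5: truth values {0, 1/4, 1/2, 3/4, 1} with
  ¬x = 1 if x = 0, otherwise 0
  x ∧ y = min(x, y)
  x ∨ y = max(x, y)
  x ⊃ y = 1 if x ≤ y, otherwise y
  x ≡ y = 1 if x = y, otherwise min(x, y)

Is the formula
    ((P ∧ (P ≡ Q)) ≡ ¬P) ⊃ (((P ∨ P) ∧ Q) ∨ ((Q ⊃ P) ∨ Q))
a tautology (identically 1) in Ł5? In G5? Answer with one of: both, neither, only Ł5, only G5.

In Ł5: at P = 1/2, Q = 3/4 the value is 3/4 — not a tautology.
In G5: every assignment gives 1 — tautology.

only G5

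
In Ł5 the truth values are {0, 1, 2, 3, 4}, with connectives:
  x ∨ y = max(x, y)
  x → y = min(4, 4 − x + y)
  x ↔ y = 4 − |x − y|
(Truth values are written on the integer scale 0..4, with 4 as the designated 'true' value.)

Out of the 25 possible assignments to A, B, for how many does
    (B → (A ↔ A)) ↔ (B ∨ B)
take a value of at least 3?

10

value 4: 5 assignments (counts)
value 3: 5 assignments (counts)
value 2: 5 assignments
value 1: 5 assignments
value 0: 5 assignments
So 10 of the 25 assignments meet the threshold.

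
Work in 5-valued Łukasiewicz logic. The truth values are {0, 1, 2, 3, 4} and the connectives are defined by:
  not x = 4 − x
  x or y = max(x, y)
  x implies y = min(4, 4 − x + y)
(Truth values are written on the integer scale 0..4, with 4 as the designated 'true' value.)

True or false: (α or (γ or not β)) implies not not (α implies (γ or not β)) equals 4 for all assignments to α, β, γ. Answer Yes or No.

No

Counterexample: take α = 3, β = 3, γ = 0.
not β = not 3 = 1
γ or not β = 0 or 1 = 1
α or (γ or not β) = 3 or 1 = 3
not β = not 3 = 1
γ or not β = 0 or 1 = 1
α implies (γ or not β) = 3 implies 1 = 2
not (α implies (γ or not β)) = not 2 = 2
not not (α implies (γ or not β)) = not 2 = 2
(α or (γ or not β)) implies not not (α implies (γ or not β)) = 3 implies 2 = 3
This gives 3 ≠ 4.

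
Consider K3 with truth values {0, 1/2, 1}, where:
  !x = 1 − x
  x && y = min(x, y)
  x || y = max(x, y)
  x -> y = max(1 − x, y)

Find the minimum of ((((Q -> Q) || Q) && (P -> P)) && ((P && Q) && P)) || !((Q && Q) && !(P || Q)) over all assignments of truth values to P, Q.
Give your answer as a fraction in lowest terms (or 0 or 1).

Take P = 0, Q = 1/2:
Q -> Q = 1/2 -> 1/2 = 1/2
(Q -> Q) || Q = 1/2 || 1/2 = 1/2
P -> P = 0 -> 0 = 1
((Q -> Q) || Q) && (P -> P) = 1/2 && 1 = 1/2
P && Q = 0 && 1/2 = 0
(P && Q) && P = 0 && 0 = 0
(((Q -> Q) || Q) && (P -> P)) && ((P && Q) && P) = 1/2 && 0 = 0
Q && Q = 1/2 && 1/2 = 1/2
P || Q = 0 || 1/2 = 1/2
!(P || Q) = !1/2 = 1/2
(Q && Q) && !(P || Q) = 1/2 && 1/2 = 1/2
!((Q && Q) && !(P || Q)) = !1/2 = 1/2
((((Q -> Q) || Q) && (P -> P)) && ((P && Q) && P)) || !((Q && Q) && !(P || Q)) = 0 || 1/2 = 1/2
No assignment yields a value below 1/2, so this is the minimum.

1/2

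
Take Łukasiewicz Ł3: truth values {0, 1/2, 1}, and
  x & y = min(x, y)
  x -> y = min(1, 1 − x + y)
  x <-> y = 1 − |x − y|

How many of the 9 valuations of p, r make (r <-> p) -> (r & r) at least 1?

p = 0, r = 0 ↦ 0  <
p = 0, r = 1/2 ↦ 1  ≥
p = 0, r = 1 ↦ 1  ≥
p = 1/2, r = 0 ↦ 1/2  <
p = 1/2, r = 1/2 ↦ 1/2  <
p = 1/2, r = 1 ↦ 1  ≥
p = 1, r = 0 ↦ 1  ≥
p = 1, r = 1/2 ↦ 1  ≥
p = 1, r = 1 ↦ 1  ≥
So 6 of the 9 assignments meet the threshold.

6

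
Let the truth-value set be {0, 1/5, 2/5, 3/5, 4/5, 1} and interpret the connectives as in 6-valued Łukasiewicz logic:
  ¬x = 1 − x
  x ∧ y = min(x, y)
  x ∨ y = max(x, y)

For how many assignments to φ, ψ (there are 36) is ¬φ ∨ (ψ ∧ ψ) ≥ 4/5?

20

value 1: 11 assignments (counts)
value 4/5: 9 assignments (counts)
value 3/5: 7 assignments
value 2/5: 5 assignments
value 1/5: 3 assignments
value 0: 1 assignment
So 20 of the 36 assignments meet the threshold.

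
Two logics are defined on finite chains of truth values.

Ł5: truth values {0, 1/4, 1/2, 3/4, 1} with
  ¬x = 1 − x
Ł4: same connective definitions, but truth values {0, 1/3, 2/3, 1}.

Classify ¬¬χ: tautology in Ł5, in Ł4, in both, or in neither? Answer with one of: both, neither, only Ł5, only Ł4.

In Ł5: at χ = 0 the value is 0 — not a tautology.
In Ł4: at χ = 0 the value is 0 — not a tautology.

neither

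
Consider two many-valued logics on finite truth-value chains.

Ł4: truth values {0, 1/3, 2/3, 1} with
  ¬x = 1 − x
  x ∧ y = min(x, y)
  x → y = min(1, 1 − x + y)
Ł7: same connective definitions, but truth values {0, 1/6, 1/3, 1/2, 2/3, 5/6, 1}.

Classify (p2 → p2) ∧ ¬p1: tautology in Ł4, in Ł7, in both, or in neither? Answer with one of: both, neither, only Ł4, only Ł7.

neither

In Ł4: at p1 = 1/3, p2 = 0 the value is 2/3 — not a tautology.
In Ł7: at p1 = 1/6, p2 = 0 the value is 5/6 — not a tautology.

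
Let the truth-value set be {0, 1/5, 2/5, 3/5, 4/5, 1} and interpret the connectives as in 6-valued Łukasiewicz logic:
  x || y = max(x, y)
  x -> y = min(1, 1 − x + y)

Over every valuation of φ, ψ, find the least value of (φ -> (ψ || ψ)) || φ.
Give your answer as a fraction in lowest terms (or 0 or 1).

3/5

Take φ = 2/5, ψ = 0:
ψ || ψ = 0 || 0 = 0
φ -> (ψ || ψ) = 2/5 -> 0 = 3/5
(φ -> (ψ || ψ)) || φ = 3/5 || 2/5 = 3/5
No assignment yields a value below 3/5, so this is the minimum.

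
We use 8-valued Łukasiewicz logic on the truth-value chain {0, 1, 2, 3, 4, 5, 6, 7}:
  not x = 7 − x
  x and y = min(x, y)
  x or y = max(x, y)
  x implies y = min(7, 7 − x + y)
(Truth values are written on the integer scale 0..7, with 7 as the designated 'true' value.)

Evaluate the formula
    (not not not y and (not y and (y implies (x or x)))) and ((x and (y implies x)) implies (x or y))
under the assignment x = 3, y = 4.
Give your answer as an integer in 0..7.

3

not y = not 4 = 3
not not y = not 3 = 4
not not not y = not 4 = 3
not y = not 4 = 3
x or x = 3 or 3 = 3
y implies (x or x) = 4 implies 3 = 6
not y and (y implies (x or x)) = 3 and 6 = 3
not not not y and (not y and (y implies (x or x))) = 3 and 3 = 3
y implies x = 4 implies 3 = 6
x and (y implies x) = 3 and 6 = 3
x or y = 3 or 4 = 4
(x and (y implies x)) implies (x or y) = 3 implies 4 = 7
(not not not y and (not y and (y implies (x or x)))) and ((x and (y implies x)) implies (x or y)) = 3 and 7 = 3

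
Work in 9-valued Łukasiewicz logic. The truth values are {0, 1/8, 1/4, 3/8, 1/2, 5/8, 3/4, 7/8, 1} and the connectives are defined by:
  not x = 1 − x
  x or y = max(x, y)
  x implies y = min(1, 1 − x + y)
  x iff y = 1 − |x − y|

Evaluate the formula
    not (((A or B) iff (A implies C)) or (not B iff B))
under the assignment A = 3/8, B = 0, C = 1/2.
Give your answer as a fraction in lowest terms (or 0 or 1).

A or B = 3/8 or 0 = 3/8
A implies C = 3/8 implies 1/2 = 1
(A or B) iff (A implies C) = 3/8 iff 1 = 3/8
not B = not 0 = 1
not B iff B = 1 iff 0 = 0
((A or B) iff (A implies C)) or (not B iff B) = 3/8 or 0 = 3/8
not (((A or B) iff (A implies C)) or (not B iff B)) = not 3/8 = 5/8

5/8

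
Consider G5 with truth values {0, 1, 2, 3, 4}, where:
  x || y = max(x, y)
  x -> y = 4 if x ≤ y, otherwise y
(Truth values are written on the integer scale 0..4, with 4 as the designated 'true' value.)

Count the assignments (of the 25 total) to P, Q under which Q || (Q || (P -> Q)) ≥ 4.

15

value 4: 15 assignments (counts)
value 3: 1 assignment
value 2: 2 assignments
value 1: 3 assignments
value 0: 4 assignments
So 15 of the 25 assignments meet the threshold.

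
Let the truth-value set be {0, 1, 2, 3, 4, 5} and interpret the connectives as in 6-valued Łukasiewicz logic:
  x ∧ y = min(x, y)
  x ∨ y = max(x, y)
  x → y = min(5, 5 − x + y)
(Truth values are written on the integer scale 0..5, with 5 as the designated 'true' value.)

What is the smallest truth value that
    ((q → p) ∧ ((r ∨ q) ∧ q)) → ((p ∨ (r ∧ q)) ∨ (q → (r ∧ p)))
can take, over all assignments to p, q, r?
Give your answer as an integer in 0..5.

Take p = 1, q = 3, r = 0:
q → p = 3 → 1 = 3
r ∨ q = 0 ∨ 3 = 3
(r ∨ q) ∧ q = 3 ∧ 3 = 3
(q → p) ∧ ((r ∨ q) ∧ q) = 3 ∧ 3 = 3
r ∧ q = 0 ∧ 3 = 0
p ∨ (r ∧ q) = 1 ∨ 0 = 1
r ∧ p = 0 ∧ 1 = 0
q → (r ∧ p) = 3 → 0 = 2
(p ∨ (r ∧ q)) ∨ (q → (r ∧ p)) = 1 ∨ 2 = 2
((q → p) ∧ ((r ∨ q) ∧ q)) → ((p ∨ (r ∧ q)) ∨ (q → (r ∧ p))) = 3 → 2 = 4
No assignment yields a value below 4, so this is the minimum.

4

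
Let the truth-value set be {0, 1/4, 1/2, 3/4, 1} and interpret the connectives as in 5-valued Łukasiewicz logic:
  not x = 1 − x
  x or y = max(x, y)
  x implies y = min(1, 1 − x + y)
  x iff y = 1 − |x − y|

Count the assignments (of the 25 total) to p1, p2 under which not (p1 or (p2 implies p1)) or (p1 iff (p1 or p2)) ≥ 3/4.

22

value 1: 16 assignments (counts)
value 3/4: 6 assignments (counts)
value 1/2: 3 assignments
So 22 of the 25 assignments meet the threshold.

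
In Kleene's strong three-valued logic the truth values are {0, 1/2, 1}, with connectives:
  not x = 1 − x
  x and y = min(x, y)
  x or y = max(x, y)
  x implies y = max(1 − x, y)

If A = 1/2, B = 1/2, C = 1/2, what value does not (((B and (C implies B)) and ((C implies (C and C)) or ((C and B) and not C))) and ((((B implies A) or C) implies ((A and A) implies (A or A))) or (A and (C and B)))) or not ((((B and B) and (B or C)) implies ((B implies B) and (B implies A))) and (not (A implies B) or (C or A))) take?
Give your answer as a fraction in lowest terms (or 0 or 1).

1/2

C implies B = 1/2 implies 1/2 = 1/2
B and (C implies B) = 1/2 and 1/2 = 1/2
C and C = 1/2 and 1/2 = 1/2
C implies (C and C) = 1/2 implies 1/2 = 1/2
C and B = 1/2 and 1/2 = 1/2
not C = not 1/2 = 1/2
(C and B) and not C = 1/2 and 1/2 = 1/2
(C implies (C and C)) or ((C and B) and not C) = 1/2 or 1/2 = 1/2
(B and (C implies B)) and ((C implies (C and C)) or ((C and B) and not C)) = 1/2 and 1/2 = 1/2
B implies A = 1/2 implies 1/2 = 1/2
(B implies A) or C = 1/2 or 1/2 = 1/2
A and A = 1/2 and 1/2 = 1/2
A or A = 1/2 or 1/2 = 1/2
(A and A) implies (A or A) = 1/2 implies 1/2 = 1/2
((B implies A) or C) implies ((A and A) implies (A or A)) = 1/2 implies 1/2 = 1/2
C and B = 1/2 and 1/2 = 1/2
A and (C and B) = 1/2 and 1/2 = 1/2
(((B implies A) or C) implies ((A and A) implies (A or A))) or (A and (C and B)) = 1/2 or 1/2 = 1/2
((B and (C implies B)) and ((C implies (C and C)) or ((C and B) and not C))) and ((((B implies A) or C) implies ((A and A) implies (A or A))) or (A and (C and B))) = 1/2 and 1/2 = 1/2
not (((B and (C implies B)) and ((C implies (C and C)) or ((C and B) and not C))) and ((((B implies A) or C) implies ((A and A) implies (A or A))) or (A and (C and B)))) = not 1/2 = 1/2
B and B = 1/2 and 1/2 = 1/2
B or C = 1/2 or 1/2 = 1/2
(B and B) and (B or C) = 1/2 and 1/2 = 1/2
B implies B = 1/2 implies 1/2 = 1/2
B implies A = 1/2 implies 1/2 = 1/2
(B implies B) and (B implies A) = 1/2 and 1/2 = 1/2
((B and B) and (B or C)) implies ((B implies B) and (B implies A)) = 1/2 implies 1/2 = 1/2
A implies B = 1/2 implies 1/2 = 1/2
not (A implies B) = not 1/2 = 1/2
C or A = 1/2 or 1/2 = 1/2
not (A implies B) or (C or A) = 1/2 or 1/2 = 1/2
(((B and B) and (B or C)) implies ((B implies B) and (B implies A))) and (not (A implies B) or (C or A)) = 1/2 and 1/2 = 1/2
not ((((B and B) and (B or C)) implies ((B implies B) and (B implies A))) and (not (A implies B) or (C or A))) = not 1/2 = 1/2
not (((B and (C implies B)) and ((C implies (C and C)) or ((C and B) and not C))) and ((((B implies A) or C) implies ((A and A) implies (A or A))) or (A and (C and B)))) or not ((((B and B) and (B or C)) implies ((B implies B) and (B implies A))) and (not (A implies B) or (C or A))) = 1/2 or 1/2 = 1/2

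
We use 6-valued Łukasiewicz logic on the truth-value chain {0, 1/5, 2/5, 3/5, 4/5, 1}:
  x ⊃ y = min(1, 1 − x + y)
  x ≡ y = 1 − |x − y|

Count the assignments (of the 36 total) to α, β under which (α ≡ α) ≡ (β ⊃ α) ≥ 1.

value 1: 21 assignments (counts)
value 4/5: 5 assignments
value 3/5: 4 assignments
value 2/5: 3 assignments
value 1/5: 2 assignments
value 0: 1 assignment
So 21 of the 36 assignments meet the threshold.

21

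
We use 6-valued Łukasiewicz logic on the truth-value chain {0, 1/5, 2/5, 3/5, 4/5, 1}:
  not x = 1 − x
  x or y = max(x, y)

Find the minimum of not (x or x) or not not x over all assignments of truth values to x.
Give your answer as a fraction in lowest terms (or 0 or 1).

3/5

Take x = 2/5:
x or x = 2/5 or 2/5 = 2/5
not (x or x) = not 2/5 = 3/5
not x = not 2/5 = 3/5
not not x = not 3/5 = 2/5
not (x or x) or not not x = 3/5 or 2/5 = 3/5
No assignment yields a value below 3/5, so this is the minimum.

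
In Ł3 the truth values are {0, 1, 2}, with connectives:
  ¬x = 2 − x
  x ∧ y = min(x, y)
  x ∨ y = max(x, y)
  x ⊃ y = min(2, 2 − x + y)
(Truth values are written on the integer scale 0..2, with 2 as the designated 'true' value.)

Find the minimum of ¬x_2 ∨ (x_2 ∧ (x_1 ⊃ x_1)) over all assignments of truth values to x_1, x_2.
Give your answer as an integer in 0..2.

Take x_1 = 0, x_2 = 1:
¬x_2 = ¬1 = 1
x_1 ⊃ x_1 = 0 ⊃ 0 = 2
x_2 ∧ (x_1 ⊃ x_1) = 1 ∧ 2 = 1
¬x_2 ∨ (x_2 ∧ (x_1 ⊃ x_1)) = 1 ∨ 1 = 1
No assignment yields a value below 1, so this is the minimum.

1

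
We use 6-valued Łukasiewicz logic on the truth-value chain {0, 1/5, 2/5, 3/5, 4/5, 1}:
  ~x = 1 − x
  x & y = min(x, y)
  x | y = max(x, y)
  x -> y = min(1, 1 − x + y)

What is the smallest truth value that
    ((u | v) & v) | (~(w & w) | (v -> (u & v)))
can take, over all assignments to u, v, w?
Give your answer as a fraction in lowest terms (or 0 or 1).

Take u = 0, v = 2/5, w = 2/5:
u | v = 0 | 2/5 = 2/5
(u | v) & v = 2/5 & 2/5 = 2/5
w & w = 2/5 & 2/5 = 2/5
~(w & w) = ~2/5 = 3/5
u & v = 0 & 2/5 = 0
v -> (u & v) = 2/5 -> 0 = 3/5
~(w & w) | (v -> (u & v)) = 3/5 | 3/5 = 3/5
((u | v) & v) | (~(w & w) | (v -> (u & v))) = 2/5 | 3/5 = 3/5
No assignment yields a value below 3/5, so this is the minimum.

3/5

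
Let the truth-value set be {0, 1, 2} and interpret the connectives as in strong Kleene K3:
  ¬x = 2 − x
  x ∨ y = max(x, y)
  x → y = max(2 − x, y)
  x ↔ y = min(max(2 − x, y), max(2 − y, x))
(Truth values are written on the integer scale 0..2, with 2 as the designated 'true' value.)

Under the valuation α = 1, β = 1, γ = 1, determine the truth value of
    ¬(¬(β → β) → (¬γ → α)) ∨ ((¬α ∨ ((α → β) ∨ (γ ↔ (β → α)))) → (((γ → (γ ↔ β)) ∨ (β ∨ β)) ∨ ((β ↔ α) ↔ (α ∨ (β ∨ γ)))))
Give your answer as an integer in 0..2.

β → β = 1 → 1 = 1
¬(β → β) = ¬1 = 1
¬γ = ¬1 = 1
¬γ → α = 1 → 1 = 1
¬(β → β) → (¬γ → α) = 1 → 1 = 1
¬(¬(β → β) → (¬γ → α)) = ¬1 = 1
¬α = ¬1 = 1
α → β = 1 → 1 = 1
β → α = 1 → 1 = 1
γ ↔ (β → α) = 1 ↔ 1 = 1
(α → β) ∨ (γ ↔ (β → α)) = 1 ∨ 1 = 1
¬α ∨ ((α → β) ∨ (γ ↔ (β → α))) = 1 ∨ 1 = 1
γ ↔ β = 1 ↔ 1 = 1
γ → (γ ↔ β) = 1 → 1 = 1
β ∨ β = 1 ∨ 1 = 1
(γ → (γ ↔ β)) ∨ (β ∨ β) = 1 ∨ 1 = 1
β ↔ α = 1 ↔ 1 = 1
β ∨ γ = 1 ∨ 1 = 1
α ∨ (β ∨ γ) = 1 ∨ 1 = 1
(β ↔ α) ↔ (α ∨ (β ∨ γ)) = 1 ↔ 1 = 1
((γ → (γ ↔ β)) ∨ (β ∨ β)) ∨ ((β ↔ α) ↔ (α ∨ (β ∨ γ))) = 1 ∨ 1 = 1
(¬α ∨ ((α → β) ∨ (γ ↔ (β → α)))) → (((γ → (γ ↔ β)) ∨ (β ∨ β)) ∨ ((β ↔ α) ↔ (α ∨ (β ∨ γ)))) = 1 → 1 = 1
¬(¬(β → β) → (¬γ → α)) ∨ ((¬α ∨ ((α → β) ∨ (γ ↔ (β → α)))) → (((γ → (γ ↔ β)) ∨ (β ∨ β)) ∨ ((β ↔ α) ↔ (α ∨ (β ∨ γ))))) = 1 ∨ 1 = 1

1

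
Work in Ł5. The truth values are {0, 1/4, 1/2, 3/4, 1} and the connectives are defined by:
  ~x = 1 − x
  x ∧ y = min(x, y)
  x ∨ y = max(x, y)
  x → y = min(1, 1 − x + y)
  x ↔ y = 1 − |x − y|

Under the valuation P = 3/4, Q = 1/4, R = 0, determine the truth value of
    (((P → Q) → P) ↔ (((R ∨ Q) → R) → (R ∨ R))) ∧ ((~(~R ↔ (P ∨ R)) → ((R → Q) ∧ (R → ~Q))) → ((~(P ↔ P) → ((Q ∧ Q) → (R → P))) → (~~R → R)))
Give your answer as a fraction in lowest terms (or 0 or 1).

1/4

P → Q = 3/4 → 1/4 = 1/2
(P → Q) → P = 1/2 → 3/4 = 1
R ∨ Q = 0 ∨ 1/4 = 1/4
(R ∨ Q) → R = 1/4 → 0 = 3/4
R ∨ R = 0 ∨ 0 = 0
((R ∨ Q) → R) → (R ∨ R) = 3/4 → 0 = 1/4
((P → Q) → P) ↔ (((R ∨ Q) → R) → (R ∨ R)) = 1 ↔ 1/4 = 1/4
~R = ~0 = 1
P ∨ R = 3/4 ∨ 0 = 3/4
~R ↔ (P ∨ R) = 1 ↔ 3/4 = 3/4
~(~R ↔ (P ∨ R)) = ~3/4 = 1/4
R → Q = 0 → 1/4 = 1
~Q = ~1/4 = 3/4
R → ~Q = 0 → 3/4 = 1
(R → Q) ∧ (R → ~Q) = 1 ∧ 1 = 1
~(~R ↔ (P ∨ R)) → ((R → Q) ∧ (R → ~Q)) = 1/4 → 1 = 1
P ↔ P = 3/4 ↔ 3/4 = 1
~(P ↔ P) = ~1 = 0
Q ∧ Q = 1/4 ∧ 1/4 = 1/4
R → P = 0 → 3/4 = 1
(Q ∧ Q) → (R → P) = 1/4 → 1 = 1
~(P ↔ P) → ((Q ∧ Q) → (R → P)) = 0 → 1 = 1
~R = ~0 = 1
~~R = ~1 = 0
~~R → R = 0 → 0 = 1
(~(P ↔ P) → ((Q ∧ Q) → (R → P))) → (~~R → R) = 1 → 1 = 1
(~(~R ↔ (P ∨ R)) → ((R → Q) ∧ (R → ~Q))) → ((~(P ↔ P) → ((Q ∧ Q) → (R → P))) → (~~R → R)) = 1 → 1 = 1
(((P → Q) → P) ↔ (((R ∨ Q) → R) → (R ∨ R))) ∧ ((~(~R ↔ (P ∨ R)) → ((R → Q) ∧ (R → ~Q))) → ((~(P ↔ P) → ((Q ∧ Q) → (R → P))) → (~~R → R))) = 1/4 ∧ 1 = 1/4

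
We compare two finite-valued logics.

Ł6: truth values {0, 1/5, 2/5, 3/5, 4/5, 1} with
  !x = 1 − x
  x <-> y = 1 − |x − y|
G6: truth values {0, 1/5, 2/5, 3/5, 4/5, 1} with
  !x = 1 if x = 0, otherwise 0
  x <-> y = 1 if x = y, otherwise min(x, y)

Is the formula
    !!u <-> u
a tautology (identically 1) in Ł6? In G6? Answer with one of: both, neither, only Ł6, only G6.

only Ł6

In Ł6: every assignment gives 1 — tautology.
In G6: at u = 1/5 the value is 1/5 — not a tautology.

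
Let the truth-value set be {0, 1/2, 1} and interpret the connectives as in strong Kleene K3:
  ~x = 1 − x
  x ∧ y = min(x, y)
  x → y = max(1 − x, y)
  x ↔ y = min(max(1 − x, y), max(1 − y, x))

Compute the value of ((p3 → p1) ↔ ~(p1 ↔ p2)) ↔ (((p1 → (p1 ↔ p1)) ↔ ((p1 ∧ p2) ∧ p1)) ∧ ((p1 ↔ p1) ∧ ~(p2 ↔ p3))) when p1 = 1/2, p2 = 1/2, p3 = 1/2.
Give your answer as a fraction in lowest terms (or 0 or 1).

p3 → p1 = 1/2 → 1/2 = 1/2
p1 ↔ p2 = 1/2 ↔ 1/2 = 1/2
~(p1 ↔ p2) = ~1/2 = 1/2
(p3 → p1) ↔ ~(p1 ↔ p2) = 1/2 ↔ 1/2 = 1/2
p1 ↔ p1 = 1/2 ↔ 1/2 = 1/2
p1 → (p1 ↔ p1) = 1/2 → 1/2 = 1/2
p1 ∧ p2 = 1/2 ∧ 1/2 = 1/2
(p1 ∧ p2) ∧ p1 = 1/2 ∧ 1/2 = 1/2
(p1 → (p1 ↔ p1)) ↔ ((p1 ∧ p2) ∧ p1) = 1/2 ↔ 1/2 = 1/2
p1 ↔ p1 = 1/2 ↔ 1/2 = 1/2
p2 ↔ p3 = 1/2 ↔ 1/2 = 1/2
~(p2 ↔ p3) = ~1/2 = 1/2
(p1 ↔ p1) ∧ ~(p2 ↔ p3) = 1/2 ∧ 1/2 = 1/2
((p1 → (p1 ↔ p1)) ↔ ((p1 ∧ p2) ∧ p1)) ∧ ((p1 ↔ p1) ∧ ~(p2 ↔ p3)) = 1/2 ∧ 1/2 = 1/2
((p3 → p1) ↔ ~(p1 ↔ p2)) ↔ (((p1 → (p1 ↔ p1)) ↔ ((p1 ∧ p2) ∧ p1)) ∧ ((p1 ↔ p1) ∧ ~(p2 ↔ p3))) = 1/2 ↔ 1/2 = 1/2

1/2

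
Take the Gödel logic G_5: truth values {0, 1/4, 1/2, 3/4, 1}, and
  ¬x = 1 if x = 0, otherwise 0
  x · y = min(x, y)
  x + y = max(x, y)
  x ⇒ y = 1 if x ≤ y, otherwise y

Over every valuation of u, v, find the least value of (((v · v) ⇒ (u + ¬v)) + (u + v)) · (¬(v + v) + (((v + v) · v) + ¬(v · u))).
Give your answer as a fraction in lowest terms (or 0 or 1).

1/4

Take u = 0, v = 1/4:
v · v = 1/4 · 1/4 = 1/4
¬v = ¬1/4 = 0
u + ¬v = 0 + 0 = 0
(v · v) ⇒ (u + ¬v) = 1/4 ⇒ 0 = 0
u + v = 0 + 1/4 = 1/4
((v · v) ⇒ (u + ¬v)) + (u + v) = 0 + 1/4 = 1/4
v + v = 1/4 + 1/4 = 1/4
¬(v + v) = ¬1/4 = 0
v + v = 1/4 + 1/4 = 1/4
(v + v) · v = 1/4 · 1/4 = 1/4
v · u = 1/4 · 0 = 0
¬(v · u) = ¬0 = 1
((v + v) · v) + ¬(v · u) = 1/4 + 1 = 1
¬(v + v) + (((v + v) · v) + ¬(v · u)) = 0 + 1 = 1
(((v · v) ⇒ (u + ¬v)) + (u + v)) · (¬(v + v) + (((v + v) · v) + ¬(v · u))) = 1/4 · 1 = 1/4
No assignment yields a value below 1/4, so this is the minimum.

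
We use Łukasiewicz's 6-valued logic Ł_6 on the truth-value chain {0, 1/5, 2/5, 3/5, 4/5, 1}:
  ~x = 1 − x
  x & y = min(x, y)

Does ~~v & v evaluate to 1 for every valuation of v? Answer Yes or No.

No

Counterexample: take v = 0.
~v = ~0 = 1
~~v = ~1 = 0
~~v & v = 0 & 0 = 0
This gives 0 ≠ 1.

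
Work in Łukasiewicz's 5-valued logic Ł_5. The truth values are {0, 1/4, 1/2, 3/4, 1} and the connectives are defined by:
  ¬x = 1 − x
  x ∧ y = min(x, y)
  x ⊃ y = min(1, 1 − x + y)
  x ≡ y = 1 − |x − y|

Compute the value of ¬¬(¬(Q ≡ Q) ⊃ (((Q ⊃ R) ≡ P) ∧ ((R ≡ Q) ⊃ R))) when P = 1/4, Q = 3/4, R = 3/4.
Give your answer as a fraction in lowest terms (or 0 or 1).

Q ≡ Q = 3/4 ≡ 3/4 = 1
¬(Q ≡ Q) = ¬1 = 0
Q ⊃ R = 3/4 ⊃ 3/4 = 1
(Q ⊃ R) ≡ P = 1 ≡ 1/4 = 1/4
R ≡ Q = 3/4 ≡ 3/4 = 1
(R ≡ Q) ⊃ R = 1 ⊃ 3/4 = 3/4
((Q ⊃ R) ≡ P) ∧ ((R ≡ Q) ⊃ R) = 1/4 ∧ 3/4 = 1/4
¬(Q ≡ Q) ⊃ (((Q ⊃ R) ≡ P) ∧ ((R ≡ Q) ⊃ R)) = 0 ⊃ 1/4 = 1
¬(¬(Q ≡ Q) ⊃ (((Q ⊃ R) ≡ P) ∧ ((R ≡ Q) ⊃ R))) = ¬1 = 0
¬¬(¬(Q ≡ Q) ⊃ (((Q ⊃ R) ≡ P) ∧ ((R ≡ Q) ⊃ R))) = ¬0 = 1

1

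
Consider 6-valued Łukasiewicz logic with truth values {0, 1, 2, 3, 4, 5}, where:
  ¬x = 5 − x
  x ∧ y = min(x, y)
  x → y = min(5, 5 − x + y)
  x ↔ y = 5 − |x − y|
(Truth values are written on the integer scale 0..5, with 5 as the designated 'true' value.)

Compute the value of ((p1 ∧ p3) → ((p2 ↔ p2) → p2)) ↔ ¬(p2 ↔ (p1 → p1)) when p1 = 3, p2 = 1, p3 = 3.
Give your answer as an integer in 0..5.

4

p1 ∧ p3 = 3 ∧ 3 = 3
p2 ↔ p2 = 1 ↔ 1 = 5
(p2 ↔ p2) → p2 = 5 → 1 = 1
(p1 ∧ p3) → ((p2 ↔ p2) → p2) = 3 → 1 = 3
p1 → p1 = 3 → 3 = 5
p2 ↔ (p1 → p1) = 1 ↔ 5 = 1
¬(p2 ↔ (p1 → p1)) = ¬1 = 4
((p1 ∧ p3) → ((p2 ↔ p2) → p2)) ↔ ¬(p2 ↔ (p1 → p1)) = 3 ↔ 4 = 4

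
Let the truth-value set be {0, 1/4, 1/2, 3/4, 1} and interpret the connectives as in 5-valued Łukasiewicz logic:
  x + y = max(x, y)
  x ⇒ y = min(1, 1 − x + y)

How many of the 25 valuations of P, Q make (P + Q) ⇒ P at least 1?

15

value 1: 15 assignments (counts)
value 3/4: 4 assignments
value 1/2: 3 assignments
value 1/4: 2 assignments
value 0: 1 assignment
So 15 of the 25 assignments meet the threshold.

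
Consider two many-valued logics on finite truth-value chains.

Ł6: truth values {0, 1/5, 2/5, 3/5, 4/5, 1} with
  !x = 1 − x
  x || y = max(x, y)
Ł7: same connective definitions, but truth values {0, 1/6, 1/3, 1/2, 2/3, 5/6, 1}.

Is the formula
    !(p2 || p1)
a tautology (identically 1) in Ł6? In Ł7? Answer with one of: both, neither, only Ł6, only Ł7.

In Ł6: at p1 = 0, p2 = 1/5 the value is 4/5 — not a tautology.
In Ł7: at p1 = 0, p2 = 1/6 the value is 5/6 — not a tautology.

neither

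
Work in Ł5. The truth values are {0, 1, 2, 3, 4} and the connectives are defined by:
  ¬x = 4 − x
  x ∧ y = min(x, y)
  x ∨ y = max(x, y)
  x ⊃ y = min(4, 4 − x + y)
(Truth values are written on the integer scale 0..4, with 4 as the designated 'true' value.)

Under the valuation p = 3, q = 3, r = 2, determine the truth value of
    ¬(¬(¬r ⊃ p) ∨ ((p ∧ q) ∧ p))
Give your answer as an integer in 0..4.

¬r = ¬2 = 2
¬r ⊃ p = 2 ⊃ 3 = 4
¬(¬r ⊃ p) = ¬4 = 0
p ∧ q = 3 ∧ 3 = 3
(p ∧ q) ∧ p = 3 ∧ 3 = 3
¬(¬r ⊃ p) ∨ ((p ∧ q) ∧ p) = 0 ∨ 3 = 3
¬(¬(¬r ⊃ p) ∨ ((p ∧ q) ∧ p)) = ¬3 = 1

1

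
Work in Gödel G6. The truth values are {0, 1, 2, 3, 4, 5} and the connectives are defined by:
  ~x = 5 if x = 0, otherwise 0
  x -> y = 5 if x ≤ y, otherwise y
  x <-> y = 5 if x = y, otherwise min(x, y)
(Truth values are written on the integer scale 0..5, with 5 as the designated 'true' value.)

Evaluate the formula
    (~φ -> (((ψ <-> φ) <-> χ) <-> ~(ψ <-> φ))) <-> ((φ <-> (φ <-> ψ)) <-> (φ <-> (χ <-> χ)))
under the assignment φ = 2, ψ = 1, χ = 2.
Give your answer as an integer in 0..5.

1

~φ = ~2 = 0
ψ <-> φ = 1 <-> 2 = 1
(ψ <-> φ) <-> χ = 1 <-> 2 = 1
ψ <-> φ = 1 <-> 2 = 1
~(ψ <-> φ) = ~1 = 0
((ψ <-> φ) <-> χ) <-> ~(ψ <-> φ) = 1 <-> 0 = 0
~φ -> (((ψ <-> φ) <-> χ) <-> ~(ψ <-> φ)) = 0 -> 0 = 5
φ <-> ψ = 2 <-> 1 = 1
φ <-> (φ <-> ψ) = 2 <-> 1 = 1
χ <-> χ = 2 <-> 2 = 5
φ <-> (χ <-> χ) = 2 <-> 5 = 2
(φ <-> (φ <-> ψ)) <-> (φ <-> (χ <-> χ)) = 1 <-> 2 = 1
(~φ -> (((ψ <-> φ) <-> χ) <-> ~(ψ <-> φ))) <-> ((φ <-> (φ <-> ψ)) <-> (φ <-> (χ <-> χ))) = 5 <-> 1 = 1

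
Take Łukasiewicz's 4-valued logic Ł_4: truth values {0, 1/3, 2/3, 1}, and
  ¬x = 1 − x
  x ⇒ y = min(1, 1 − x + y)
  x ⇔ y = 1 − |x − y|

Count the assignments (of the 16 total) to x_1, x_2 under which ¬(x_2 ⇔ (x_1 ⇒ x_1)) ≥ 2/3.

x_1 = 0, x_2 = 0 ↦ 1  ≥
x_1 = 0, x_2 = 1/3 ↦ 2/3  ≥
x_1 = 0, x_2 = 2/3 ↦ 1/3  <
x_1 = 0, x_2 = 1 ↦ 0  <
x_1 = 1/3, x_2 = 0 ↦ 1  ≥
x_1 = 1/3, x_2 = 1/3 ↦ 2/3  ≥
x_1 = 1/3, x_2 = 2/3 ↦ 1/3  <
x_1 = 1/3, x_2 = 1 ↦ 0  <
x_1 = 2/3, x_2 = 0 ↦ 1  ≥
x_1 = 2/3, x_2 = 1/3 ↦ 2/3  ≥
x_1 = 2/3, x_2 = 2/3 ↦ 1/3  <
x_1 = 2/3, x_2 = 1 ↦ 0  <
x_1 = 1, x_2 = 0 ↦ 1  ≥
x_1 = 1, x_2 = 1/3 ↦ 2/3  ≥
x_1 = 1, x_2 = 2/3 ↦ 1/3  <
x_1 = 1, x_2 = 1 ↦ 0  <
So 8 of the 16 assignments meet the threshold.

8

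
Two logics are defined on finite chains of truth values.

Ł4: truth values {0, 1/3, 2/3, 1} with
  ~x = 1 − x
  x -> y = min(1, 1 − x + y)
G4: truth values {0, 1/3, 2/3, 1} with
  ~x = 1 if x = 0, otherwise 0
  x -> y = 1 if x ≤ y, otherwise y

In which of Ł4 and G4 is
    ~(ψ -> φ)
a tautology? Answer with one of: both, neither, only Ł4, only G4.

neither

In Ł4: at φ = 0, ψ = 0 the value is 0 — not a tautology.
In G4: at φ = 0, ψ = 0 the value is 0 — not a tautology.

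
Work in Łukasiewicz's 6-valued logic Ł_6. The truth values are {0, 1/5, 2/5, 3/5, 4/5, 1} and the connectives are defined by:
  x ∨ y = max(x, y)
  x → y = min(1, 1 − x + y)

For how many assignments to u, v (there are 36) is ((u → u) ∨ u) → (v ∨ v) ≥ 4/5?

12

value 1: 6 assignments (counts)
value 4/5: 6 assignments (counts)
value 3/5: 6 assignments
value 2/5: 6 assignments
value 1/5: 6 assignments
value 0: 6 assignments
So 12 of the 36 assignments meet the threshold.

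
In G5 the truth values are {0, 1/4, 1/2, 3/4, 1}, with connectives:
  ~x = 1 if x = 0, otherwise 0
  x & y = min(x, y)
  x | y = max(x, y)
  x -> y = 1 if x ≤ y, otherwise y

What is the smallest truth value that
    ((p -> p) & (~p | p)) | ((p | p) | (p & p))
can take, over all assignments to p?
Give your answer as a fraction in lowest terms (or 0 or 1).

Take p = 1/4:
p -> p = 1/4 -> 1/4 = 1
~p = ~1/4 = 0
~p | p = 0 | 1/4 = 1/4
(p -> p) & (~p | p) = 1 & 1/4 = 1/4
p | p = 1/4 | 1/4 = 1/4
p & p = 1/4 & 1/4 = 1/4
(p | p) | (p & p) = 1/4 | 1/4 = 1/4
((p -> p) & (~p | p)) | ((p | p) | (p & p)) = 1/4 | 1/4 = 1/4
No assignment yields a value below 1/4, so this is the minimum.

1/4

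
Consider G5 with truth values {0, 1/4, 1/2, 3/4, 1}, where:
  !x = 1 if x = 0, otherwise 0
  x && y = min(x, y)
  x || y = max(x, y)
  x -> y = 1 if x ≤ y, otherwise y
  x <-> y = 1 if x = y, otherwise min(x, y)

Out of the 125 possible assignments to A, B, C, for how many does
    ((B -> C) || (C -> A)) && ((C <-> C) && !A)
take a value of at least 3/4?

20

value 1: 19 assignments (counts)
value 3/4: 1 assignment (counts)
value 1/2: 2 assignments
value 1/4: 3 assignments
value 0: 100 assignments
So 20 of the 125 assignments meet the threshold.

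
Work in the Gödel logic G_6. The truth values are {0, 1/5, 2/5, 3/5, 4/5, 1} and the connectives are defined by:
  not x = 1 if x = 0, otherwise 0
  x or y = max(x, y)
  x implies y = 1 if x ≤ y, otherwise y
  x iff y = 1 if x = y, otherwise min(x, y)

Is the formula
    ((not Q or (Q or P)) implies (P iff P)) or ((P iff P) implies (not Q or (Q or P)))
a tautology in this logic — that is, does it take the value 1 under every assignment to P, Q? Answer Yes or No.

Yes

At P = 4/5, Q = 1, for instance:
not Q = not 1 = 0
Q or P = 1 or 4/5 = 1
not Q or (Q or P) = 0 or 1 = 1
P iff P = 4/5 iff 4/5 = 1
(not Q or (Q or P)) implies (P iff P) = 1 implies 1 = 1
(P iff P) implies (not Q or (Q or P)) = 1 implies 1 = 1
((not Q or (Q or P)) implies (P iff P)) or ((P iff P) implies (not Q or (Q or P))) = 1 or 1 = 1
and checking the remaining 35 assignments likewise gives ≥ 1 in every case.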